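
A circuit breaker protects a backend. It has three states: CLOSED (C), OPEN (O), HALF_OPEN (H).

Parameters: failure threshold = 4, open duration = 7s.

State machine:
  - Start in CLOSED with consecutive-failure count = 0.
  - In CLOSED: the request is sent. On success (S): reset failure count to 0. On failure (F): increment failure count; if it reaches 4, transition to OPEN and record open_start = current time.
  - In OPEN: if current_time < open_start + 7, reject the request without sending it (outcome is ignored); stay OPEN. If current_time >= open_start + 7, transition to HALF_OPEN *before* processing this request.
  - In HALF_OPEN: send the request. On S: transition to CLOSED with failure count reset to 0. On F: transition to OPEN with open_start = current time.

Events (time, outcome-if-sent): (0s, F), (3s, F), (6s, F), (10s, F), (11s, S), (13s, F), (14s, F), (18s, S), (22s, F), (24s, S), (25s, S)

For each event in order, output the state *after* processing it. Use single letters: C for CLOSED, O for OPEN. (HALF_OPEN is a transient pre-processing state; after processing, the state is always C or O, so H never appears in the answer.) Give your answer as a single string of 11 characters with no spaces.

State after each event:
  event#1 t=0s outcome=F: state=CLOSED
  event#2 t=3s outcome=F: state=CLOSED
  event#3 t=6s outcome=F: state=CLOSED
  event#4 t=10s outcome=F: state=OPEN
  event#5 t=11s outcome=S: state=OPEN
  event#6 t=13s outcome=F: state=OPEN
  event#7 t=14s outcome=F: state=OPEN
  event#8 t=18s outcome=S: state=CLOSED
  event#9 t=22s outcome=F: state=CLOSED
  event#10 t=24s outcome=S: state=CLOSED
  event#11 t=25s outcome=S: state=CLOSED

Answer: CCCOOOOCCCC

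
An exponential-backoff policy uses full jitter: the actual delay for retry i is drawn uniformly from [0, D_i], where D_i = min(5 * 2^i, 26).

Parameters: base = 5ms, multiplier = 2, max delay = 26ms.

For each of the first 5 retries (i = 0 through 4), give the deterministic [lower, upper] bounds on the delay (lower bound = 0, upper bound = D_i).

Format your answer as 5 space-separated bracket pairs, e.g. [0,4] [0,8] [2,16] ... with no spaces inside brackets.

Answer: [0,5] [0,10] [0,20] [0,26] [0,26]

Derivation:
Computing bounds per retry:
  i=0: D_i=min(5*2^0,26)=5, bounds=[0,5]
  i=1: D_i=min(5*2^1,26)=10, bounds=[0,10]
  i=2: D_i=min(5*2^2,26)=20, bounds=[0,20]
  i=3: D_i=min(5*2^3,26)=26, bounds=[0,26]
  i=4: D_i=min(5*2^4,26)=26, bounds=[0,26]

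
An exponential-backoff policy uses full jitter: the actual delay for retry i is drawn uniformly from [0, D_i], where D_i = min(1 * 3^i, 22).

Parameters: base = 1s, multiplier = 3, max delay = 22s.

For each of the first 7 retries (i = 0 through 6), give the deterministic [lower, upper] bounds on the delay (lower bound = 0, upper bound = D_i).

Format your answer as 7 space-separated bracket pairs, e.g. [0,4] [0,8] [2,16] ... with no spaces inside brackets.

Computing bounds per retry:
  i=0: D_i=min(1*3^0,22)=1, bounds=[0,1]
  i=1: D_i=min(1*3^1,22)=3, bounds=[0,3]
  i=2: D_i=min(1*3^2,22)=9, bounds=[0,9]
  i=3: D_i=min(1*3^3,22)=22, bounds=[0,22]
  i=4: D_i=min(1*3^4,22)=22, bounds=[0,22]
  i=5: D_i=min(1*3^5,22)=22, bounds=[0,22]
  i=6: D_i=min(1*3^6,22)=22, bounds=[0,22]

Answer: [0,1] [0,3] [0,9] [0,22] [0,22] [0,22] [0,22]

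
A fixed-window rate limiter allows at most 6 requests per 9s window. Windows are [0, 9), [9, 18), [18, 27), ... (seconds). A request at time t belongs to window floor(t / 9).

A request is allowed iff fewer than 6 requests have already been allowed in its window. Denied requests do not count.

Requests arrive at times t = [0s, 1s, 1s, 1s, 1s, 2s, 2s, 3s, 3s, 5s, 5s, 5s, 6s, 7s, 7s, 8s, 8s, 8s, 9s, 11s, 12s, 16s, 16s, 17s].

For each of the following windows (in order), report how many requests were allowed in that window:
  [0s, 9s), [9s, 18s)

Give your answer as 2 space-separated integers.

Processing requests:
  req#1 t=0s (window 0): ALLOW
  req#2 t=1s (window 0): ALLOW
  req#3 t=1s (window 0): ALLOW
  req#4 t=1s (window 0): ALLOW
  req#5 t=1s (window 0): ALLOW
  req#6 t=2s (window 0): ALLOW
  req#7 t=2s (window 0): DENY
  req#8 t=3s (window 0): DENY
  req#9 t=3s (window 0): DENY
  req#10 t=5s (window 0): DENY
  req#11 t=5s (window 0): DENY
  req#12 t=5s (window 0): DENY
  req#13 t=6s (window 0): DENY
  req#14 t=7s (window 0): DENY
  req#15 t=7s (window 0): DENY
  req#16 t=8s (window 0): DENY
  req#17 t=8s (window 0): DENY
  req#18 t=8s (window 0): DENY
  req#19 t=9s (window 1): ALLOW
  req#20 t=11s (window 1): ALLOW
  req#21 t=12s (window 1): ALLOW
  req#22 t=16s (window 1): ALLOW
  req#23 t=16s (window 1): ALLOW
  req#24 t=17s (window 1): ALLOW

Allowed counts by window: 6 6

Answer: 6 6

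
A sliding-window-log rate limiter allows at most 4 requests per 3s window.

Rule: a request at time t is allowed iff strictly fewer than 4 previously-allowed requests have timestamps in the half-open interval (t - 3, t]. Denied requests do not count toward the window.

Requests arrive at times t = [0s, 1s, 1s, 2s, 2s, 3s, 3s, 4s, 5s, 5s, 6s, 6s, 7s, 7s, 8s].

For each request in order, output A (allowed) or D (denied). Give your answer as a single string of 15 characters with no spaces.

Tracking allowed requests in the window:
  req#1 t=0s: ALLOW
  req#2 t=1s: ALLOW
  req#3 t=1s: ALLOW
  req#4 t=2s: ALLOW
  req#5 t=2s: DENY
  req#6 t=3s: ALLOW
  req#7 t=3s: DENY
  req#8 t=4s: ALLOW
  req#9 t=5s: ALLOW
  req#10 t=5s: ALLOW
  req#11 t=6s: ALLOW
  req#12 t=6s: DENY
  req#13 t=7s: ALLOW
  req#14 t=7s: DENY
  req#15 t=8s: ALLOW

Answer: AAAADADAAAADADA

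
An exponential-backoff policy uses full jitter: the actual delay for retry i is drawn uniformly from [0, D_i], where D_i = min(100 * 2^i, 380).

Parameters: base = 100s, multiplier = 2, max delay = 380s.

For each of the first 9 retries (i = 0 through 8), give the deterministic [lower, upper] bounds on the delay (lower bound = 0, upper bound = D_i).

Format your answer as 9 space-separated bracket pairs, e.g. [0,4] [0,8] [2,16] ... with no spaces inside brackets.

Computing bounds per retry:
  i=0: D_i=min(100*2^0,380)=100, bounds=[0,100]
  i=1: D_i=min(100*2^1,380)=200, bounds=[0,200]
  i=2: D_i=min(100*2^2,380)=380, bounds=[0,380]
  i=3: D_i=min(100*2^3,380)=380, bounds=[0,380]
  i=4: D_i=min(100*2^4,380)=380, bounds=[0,380]
  i=5: D_i=min(100*2^5,380)=380, bounds=[0,380]
  i=6: D_i=min(100*2^6,380)=380, bounds=[0,380]
  i=7: D_i=min(100*2^7,380)=380, bounds=[0,380]
  i=8: D_i=min(100*2^8,380)=380, bounds=[0,380]

Answer: [0,100] [0,200] [0,380] [0,380] [0,380] [0,380] [0,380] [0,380] [0,380]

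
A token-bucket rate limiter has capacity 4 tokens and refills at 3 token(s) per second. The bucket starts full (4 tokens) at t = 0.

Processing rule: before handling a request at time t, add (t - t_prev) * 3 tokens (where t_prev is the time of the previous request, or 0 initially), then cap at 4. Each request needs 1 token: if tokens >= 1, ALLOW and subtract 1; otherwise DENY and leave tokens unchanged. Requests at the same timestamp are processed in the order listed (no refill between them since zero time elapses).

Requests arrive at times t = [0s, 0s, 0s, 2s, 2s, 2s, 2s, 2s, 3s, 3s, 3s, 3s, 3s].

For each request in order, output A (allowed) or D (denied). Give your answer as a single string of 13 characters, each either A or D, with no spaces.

Simulating step by step:
  req#1 t=0s: ALLOW
  req#2 t=0s: ALLOW
  req#3 t=0s: ALLOW
  req#4 t=2s: ALLOW
  req#5 t=2s: ALLOW
  req#6 t=2s: ALLOW
  req#7 t=2s: ALLOW
  req#8 t=2s: DENY
  req#9 t=3s: ALLOW
  req#10 t=3s: ALLOW
  req#11 t=3s: ALLOW
  req#12 t=3s: DENY
  req#13 t=3s: DENY

Answer: AAAAAAADAAADD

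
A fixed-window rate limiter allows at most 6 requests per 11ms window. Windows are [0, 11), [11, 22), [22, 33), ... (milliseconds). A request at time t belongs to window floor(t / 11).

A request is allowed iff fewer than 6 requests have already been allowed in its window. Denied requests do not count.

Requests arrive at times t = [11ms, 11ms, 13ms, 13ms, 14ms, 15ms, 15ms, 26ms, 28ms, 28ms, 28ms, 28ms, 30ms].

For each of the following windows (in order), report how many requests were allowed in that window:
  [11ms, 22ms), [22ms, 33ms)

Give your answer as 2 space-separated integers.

Answer: 6 6

Derivation:
Processing requests:
  req#1 t=11ms (window 1): ALLOW
  req#2 t=11ms (window 1): ALLOW
  req#3 t=13ms (window 1): ALLOW
  req#4 t=13ms (window 1): ALLOW
  req#5 t=14ms (window 1): ALLOW
  req#6 t=15ms (window 1): ALLOW
  req#7 t=15ms (window 1): DENY
  req#8 t=26ms (window 2): ALLOW
  req#9 t=28ms (window 2): ALLOW
  req#10 t=28ms (window 2): ALLOW
  req#11 t=28ms (window 2): ALLOW
  req#12 t=28ms (window 2): ALLOW
  req#13 t=30ms (window 2): ALLOW

Allowed counts by window: 6 6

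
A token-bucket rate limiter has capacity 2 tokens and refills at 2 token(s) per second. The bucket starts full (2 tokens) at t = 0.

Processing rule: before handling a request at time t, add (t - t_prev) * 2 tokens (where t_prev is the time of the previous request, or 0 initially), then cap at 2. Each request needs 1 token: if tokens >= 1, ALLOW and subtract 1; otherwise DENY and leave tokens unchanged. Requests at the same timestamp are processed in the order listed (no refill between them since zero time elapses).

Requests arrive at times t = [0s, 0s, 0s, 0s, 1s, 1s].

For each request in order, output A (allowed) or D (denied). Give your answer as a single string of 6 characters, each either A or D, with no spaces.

Simulating step by step:
  req#1 t=0s: ALLOW
  req#2 t=0s: ALLOW
  req#3 t=0s: DENY
  req#4 t=0s: DENY
  req#5 t=1s: ALLOW
  req#6 t=1s: ALLOW

Answer: AADDAA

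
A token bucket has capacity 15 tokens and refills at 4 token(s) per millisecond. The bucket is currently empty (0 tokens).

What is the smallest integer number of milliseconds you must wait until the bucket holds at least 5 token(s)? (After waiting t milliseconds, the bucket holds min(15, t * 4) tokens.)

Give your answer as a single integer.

Need t * 4 >= 5, so t >= 5/4.
Smallest integer t = ceil(5/4) = 2.

Answer: 2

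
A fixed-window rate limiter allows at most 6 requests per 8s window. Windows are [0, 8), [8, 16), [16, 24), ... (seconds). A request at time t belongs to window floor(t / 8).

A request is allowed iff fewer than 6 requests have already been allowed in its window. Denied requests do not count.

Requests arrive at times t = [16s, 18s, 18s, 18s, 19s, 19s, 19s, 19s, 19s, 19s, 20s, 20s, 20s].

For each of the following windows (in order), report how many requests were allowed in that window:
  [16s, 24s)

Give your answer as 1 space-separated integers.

Processing requests:
  req#1 t=16s (window 2): ALLOW
  req#2 t=18s (window 2): ALLOW
  req#3 t=18s (window 2): ALLOW
  req#4 t=18s (window 2): ALLOW
  req#5 t=19s (window 2): ALLOW
  req#6 t=19s (window 2): ALLOW
  req#7 t=19s (window 2): DENY
  req#8 t=19s (window 2): DENY
  req#9 t=19s (window 2): DENY
  req#10 t=19s (window 2): DENY
  req#11 t=20s (window 2): DENY
  req#12 t=20s (window 2): DENY
  req#13 t=20s (window 2): DENY

Allowed counts by window: 6

Answer: 6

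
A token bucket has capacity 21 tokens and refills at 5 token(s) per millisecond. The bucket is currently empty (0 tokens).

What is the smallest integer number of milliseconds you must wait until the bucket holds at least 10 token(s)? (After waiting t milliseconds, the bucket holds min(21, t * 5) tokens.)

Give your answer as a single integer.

Answer: 2

Derivation:
Need t * 5 >= 10, so t >= 10/5.
Smallest integer t = ceil(10/5) = 2.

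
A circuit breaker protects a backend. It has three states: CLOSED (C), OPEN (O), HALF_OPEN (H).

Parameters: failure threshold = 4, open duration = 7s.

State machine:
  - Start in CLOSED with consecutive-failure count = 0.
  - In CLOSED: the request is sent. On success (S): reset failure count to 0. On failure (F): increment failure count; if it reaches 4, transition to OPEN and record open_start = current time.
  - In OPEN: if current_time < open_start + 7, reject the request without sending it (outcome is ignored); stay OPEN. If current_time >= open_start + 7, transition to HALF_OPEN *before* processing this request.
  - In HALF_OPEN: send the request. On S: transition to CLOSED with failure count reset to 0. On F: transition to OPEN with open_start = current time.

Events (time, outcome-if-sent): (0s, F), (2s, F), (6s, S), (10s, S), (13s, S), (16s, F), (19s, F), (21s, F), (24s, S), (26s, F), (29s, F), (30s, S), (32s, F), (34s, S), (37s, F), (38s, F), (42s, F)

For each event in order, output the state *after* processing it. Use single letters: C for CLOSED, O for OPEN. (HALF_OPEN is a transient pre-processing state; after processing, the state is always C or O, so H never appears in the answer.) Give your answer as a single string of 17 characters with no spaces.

Answer: CCCCCCCCCCCCCCCCC

Derivation:
State after each event:
  event#1 t=0s outcome=F: state=CLOSED
  event#2 t=2s outcome=F: state=CLOSED
  event#3 t=6s outcome=S: state=CLOSED
  event#4 t=10s outcome=S: state=CLOSED
  event#5 t=13s outcome=S: state=CLOSED
  event#6 t=16s outcome=F: state=CLOSED
  event#7 t=19s outcome=F: state=CLOSED
  event#8 t=21s outcome=F: state=CLOSED
  event#9 t=24s outcome=S: state=CLOSED
  event#10 t=26s outcome=F: state=CLOSED
  event#11 t=29s outcome=F: state=CLOSED
  event#12 t=30s outcome=S: state=CLOSED
  event#13 t=32s outcome=F: state=CLOSED
  event#14 t=34s outcome=S: state=CLOSED
  event#15 t=37s outcome=F: state=CLOSED
  event#16 t=38s outcome=F: state=CLOSED
  event#17 t=42s outcome=F: state=CLOSED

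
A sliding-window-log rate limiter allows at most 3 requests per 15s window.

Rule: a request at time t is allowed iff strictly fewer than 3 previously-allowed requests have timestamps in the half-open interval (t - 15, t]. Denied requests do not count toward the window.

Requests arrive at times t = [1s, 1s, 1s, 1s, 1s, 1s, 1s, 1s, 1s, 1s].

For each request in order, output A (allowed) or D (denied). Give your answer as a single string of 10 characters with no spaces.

Tracking allowed requests in the window:
  req#1 t=1s: ALLOW
  req#2 t=1s: ALLOW
  req#3 t=1s: ALLOW
  req#4 t=1s: DENY
  req#5 t=1s: DENY
  req#6 t=1s: DENY
  req#7 t=1s: DENY
  req#8 t=1s: DENY
  req#9 t=1s: DENY
  req#10 t=1s: DENY

Answer: AAADDDDDDD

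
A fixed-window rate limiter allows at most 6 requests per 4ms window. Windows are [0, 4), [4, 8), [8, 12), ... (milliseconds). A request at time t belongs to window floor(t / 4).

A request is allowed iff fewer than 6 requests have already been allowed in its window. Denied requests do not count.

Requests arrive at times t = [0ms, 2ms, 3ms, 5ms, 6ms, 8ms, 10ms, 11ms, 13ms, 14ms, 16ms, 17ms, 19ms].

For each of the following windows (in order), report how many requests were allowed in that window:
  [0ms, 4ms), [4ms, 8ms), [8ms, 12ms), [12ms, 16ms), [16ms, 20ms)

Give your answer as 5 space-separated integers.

Answer: 3 2 3 2 3

Derivation:
Processing requests:
  req#1 t=0ms (window 0): ALLOW
  req#2 t=2ms (window 0): ALLOW
  req#3 t=3ms (window 0): ALLOW
  req#4 t=5ms (window 1): ALLOW
  req#5 t=6ms (window 1): ALLOW
  req#6 t=8ms (window 2): ALLOW
  req#7 t=10ms (window 2): ALLOW
  req#8 t=11ms (window 2): ALLOW
  req#9 t=13ms (window 3): ALLOW
  req#10 t=14ms (window 3): ALLOW
  req#11 t=16ms (window 4): ALLOW
  req#12 t=17ms (window 4): ALLOW
  req#13 t=19ms (window 4): ALLOW

Allowed counts by window: 3 2 3 2 3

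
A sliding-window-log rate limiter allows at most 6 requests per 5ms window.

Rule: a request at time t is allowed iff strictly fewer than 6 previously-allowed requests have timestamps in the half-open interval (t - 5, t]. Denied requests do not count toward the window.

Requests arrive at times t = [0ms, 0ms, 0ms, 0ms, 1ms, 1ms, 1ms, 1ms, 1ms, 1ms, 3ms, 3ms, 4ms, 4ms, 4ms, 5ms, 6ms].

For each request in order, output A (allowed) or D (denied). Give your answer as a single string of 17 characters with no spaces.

Tracking allowed requests in the window:
  req#1 t=0ms: ALLOW
  req#2 t=0ms: ALLOW
  req#3 t=0ms: ALLOW
  req#4 t=0ms: ALLOW
  req#5 t=1ms: ALLOW
  req#6 t=1ms: ALLOW
  req#7 t=1ms: DENY
  req#8 t=1ms: DENY
  req#9 t=1ms: DENY
  req#10 t=1ms: DENY
  req#11 t=3ms: DENY
  req#12 t=3ms: DENY
  req#13 t=4ms: DENY
  req#14 t=4ms: DENY
  req#15 t=4ms: DENY
  req#16 t=5ms: ALLOW
  req#17 t=6ms: ALLOW

Answer: AAAAAADDDDDDDDDAA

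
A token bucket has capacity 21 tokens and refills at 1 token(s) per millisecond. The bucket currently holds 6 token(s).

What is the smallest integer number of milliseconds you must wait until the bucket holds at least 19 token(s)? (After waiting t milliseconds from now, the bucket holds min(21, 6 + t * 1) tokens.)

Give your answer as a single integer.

Need 6 + t * 1 >= 19, so t >= 13/1.
Smallest integer t = ceil(13/1) = 13.

Answer: 13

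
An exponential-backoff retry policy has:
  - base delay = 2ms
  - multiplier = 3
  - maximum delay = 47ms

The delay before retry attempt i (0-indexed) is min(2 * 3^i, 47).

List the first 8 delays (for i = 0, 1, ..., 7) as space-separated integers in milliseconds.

Answer: 2 6 18 47 47 47 47 47

Derivation:
Computing each delay:
  i=0: min(2*3^0, 47) = 2
  i=1: min(2*3^1, 47) = 6
  i=2: min(2*3^2, 47) = 18
  i=3: min(2*3^3, 47) = 47
  i=4: min(2*3^4, 47) = 47
  i=5: min(2*3^5, 47) = 47
  i=6: min(2*3^6, 47) = 47
  i=7: min(2*3^7, 47) = 47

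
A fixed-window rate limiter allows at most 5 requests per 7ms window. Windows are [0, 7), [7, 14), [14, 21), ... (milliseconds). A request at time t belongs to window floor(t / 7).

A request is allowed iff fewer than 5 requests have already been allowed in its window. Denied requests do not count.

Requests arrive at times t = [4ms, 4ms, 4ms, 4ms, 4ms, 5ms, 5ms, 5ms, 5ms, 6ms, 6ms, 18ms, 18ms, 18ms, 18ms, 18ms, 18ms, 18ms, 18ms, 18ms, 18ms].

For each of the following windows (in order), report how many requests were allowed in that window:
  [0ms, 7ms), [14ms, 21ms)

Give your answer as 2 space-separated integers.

Answer: 5 5

Derivation:
Processing requests:
  req#1 t=4ms (window 0): ALLOW
  req#2 t=4ms (window 0): ALLOW
  req#3 t=4ms (window 0): ALLOW
  req#4 t=4ms (window 0): ALLOW
  req#5 t=4ms (window 0): ALLOW
  req#6 t=5ms (window 0): DENY
  req#7 t=5ms (window 0): DENY
  req#8 t=5ms (window 0): DENY
  req#9 t=5ms (window 0): DENY
  req#10 t=6ms (window 0): DENY
  req#11 t=6ms (window 0): DENY
  req#12 t=18ms (window 2): ALLOW
  req#13 t=18ms (window 2): ALLOW
  req#14 t=18ms (window 2): ALLOW
  req#15 t=18ms (window 2): ALLOW
  req#16 t=18ms (window 2): ALLOW
  req#17 t=18ms (window 2): DENY
  req#18 t=18ms (window 2): DENY
  req#19 t=18ms (window 2): DENY
  req#20 t=18ms (window 2): DENY
  req#21 t=18ms (window 2): DENY

Allowed counts by window: 5 5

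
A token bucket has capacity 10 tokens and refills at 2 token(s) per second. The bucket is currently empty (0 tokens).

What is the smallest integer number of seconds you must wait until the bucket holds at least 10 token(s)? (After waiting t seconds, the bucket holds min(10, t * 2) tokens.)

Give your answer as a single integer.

Answer: 5

Derivation:
Need t * 2 >= 10, so t >= 10/2.
Smallest integer t = ceil(10/2) = 5.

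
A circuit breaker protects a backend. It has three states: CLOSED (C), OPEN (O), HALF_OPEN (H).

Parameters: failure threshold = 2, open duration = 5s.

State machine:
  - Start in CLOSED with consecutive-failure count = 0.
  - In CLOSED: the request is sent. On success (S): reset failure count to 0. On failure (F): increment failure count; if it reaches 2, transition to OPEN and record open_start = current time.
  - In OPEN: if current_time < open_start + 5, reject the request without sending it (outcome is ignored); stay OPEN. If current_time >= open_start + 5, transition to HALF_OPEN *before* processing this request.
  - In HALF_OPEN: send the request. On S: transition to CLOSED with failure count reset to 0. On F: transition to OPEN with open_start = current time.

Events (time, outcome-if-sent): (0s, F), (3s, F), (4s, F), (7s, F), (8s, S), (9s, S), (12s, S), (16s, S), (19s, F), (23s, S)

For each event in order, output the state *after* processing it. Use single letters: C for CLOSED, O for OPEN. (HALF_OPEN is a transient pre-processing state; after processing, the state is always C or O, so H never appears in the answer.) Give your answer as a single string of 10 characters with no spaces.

Answer: COOOCCCCCC

Derivation:
State after each event:
  event#1 t=0s outcome=F: state=CLOSED
  event#2 t=3s outcome=F: state=OPEN
  event#3 t=4s outcome=F: state=OPEN
  event#4 t=7s outcome=F: state=OPEN
  event#5 t=8s outcome=S: state=CLOSED
  event#6 t=9s outcome=S: state=CLOSED
  event#7 t=12s outcome=S: state=CLOSED
  event#8 t=16s outcome=S: state=CLOSED
  event#9 t=19s outcome=F: state=CLOSED
  event#10 t=23s outcome=S: state=CLOSED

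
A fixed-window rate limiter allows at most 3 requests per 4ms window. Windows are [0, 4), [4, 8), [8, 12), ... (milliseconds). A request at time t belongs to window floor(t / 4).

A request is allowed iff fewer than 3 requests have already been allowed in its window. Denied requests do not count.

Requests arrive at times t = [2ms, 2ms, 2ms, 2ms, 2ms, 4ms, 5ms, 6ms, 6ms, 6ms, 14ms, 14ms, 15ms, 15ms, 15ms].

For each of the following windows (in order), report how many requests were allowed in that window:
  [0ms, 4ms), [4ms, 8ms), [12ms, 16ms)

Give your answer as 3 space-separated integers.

Answer: 3 3 3

Derivation:
Processing requests:
  req#1 t=2ms (window 0): ALLOW
  req#2 t=2ms (window 0): ALLOW
  req#3 t=2ms (window 0): ALLOW
  req#4 t=2ms (window 0): DENY
  req#5 t=2ms (window 0): DENY
  req#6 t=4ms (window 1): ALLOW
  req#7 t=5ms (window 1): ALLOW
  req#8 t=6ms (window 1): ALLOW
  req#9 t=6ms (window 1): DENY
  req#10 t=6ms (window 1): DENY
  req#11 t=14ms (window 3): ALLOW
  req#12 t=14ms (window 3): ALLOW
  req#13 t=15ms (window 3): ALLOW
  req#14 t=15ms (window 3): DENY
  req#15 t=15ms (window 3): DENY

Allowed counts by window: 3 3 3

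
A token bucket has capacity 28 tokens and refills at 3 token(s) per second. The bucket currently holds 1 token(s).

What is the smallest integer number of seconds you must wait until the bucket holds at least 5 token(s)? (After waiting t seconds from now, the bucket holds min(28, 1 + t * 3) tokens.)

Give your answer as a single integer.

Need 1 + t * 3 >= 5, so t >= 4/3.
Smallest integer t = ceil(4/3) = 2.

Answer: 2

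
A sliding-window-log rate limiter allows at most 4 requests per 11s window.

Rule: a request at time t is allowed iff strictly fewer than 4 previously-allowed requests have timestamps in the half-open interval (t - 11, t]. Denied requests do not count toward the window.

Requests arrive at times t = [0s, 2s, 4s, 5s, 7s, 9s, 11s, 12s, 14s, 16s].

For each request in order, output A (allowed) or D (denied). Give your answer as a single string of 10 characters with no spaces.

Answer: AAAADDADAA

Derivation:
Tracking allowed requests in the window:
  req#1 t=0s: ALLOW
  req#2 t=2s: ALLOW
  req#3 t=4s: ALLOW
  req#4 t=5s: ALLOW
  req#5 t=7s: DENY
  req#6 t=9s: DENY
  req#7 t=11s: ALLOW
  req#8 t=12s: DENY
  req#9 t=14s: ALLOW
  req#10 t=16s: ALLOW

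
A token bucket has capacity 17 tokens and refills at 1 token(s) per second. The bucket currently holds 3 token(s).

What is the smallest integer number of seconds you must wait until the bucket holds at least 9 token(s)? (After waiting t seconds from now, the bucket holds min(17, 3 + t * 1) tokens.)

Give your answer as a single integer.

Answer: 6

Derivation:
Need 3 + t * 1 >= 9, so t >= 6/1.
Smallest integer t = ceil(6/1) = 6.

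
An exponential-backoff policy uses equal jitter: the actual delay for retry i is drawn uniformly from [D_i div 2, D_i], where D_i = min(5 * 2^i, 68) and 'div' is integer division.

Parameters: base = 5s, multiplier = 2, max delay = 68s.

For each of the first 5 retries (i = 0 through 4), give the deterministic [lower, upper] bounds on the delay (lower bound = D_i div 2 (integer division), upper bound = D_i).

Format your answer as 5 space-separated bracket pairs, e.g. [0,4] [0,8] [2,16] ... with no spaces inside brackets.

Computing bounds per retry:
  i=0: D_i=min(5*2^0,68)=5, bounds=[2,5]
  i=1: D_i=min(5*2^1,68)=10, bounds=[5,10]
  i=2: D_i=min(5*2^2,68)=20, bounds=[10,20]
  i=3: D_i=min(5*2^3,68)=40, bounds=[20,40]
  i=4: D_i=min(5*2^4,68)=68, bounds=[34,68]

Answer: [2,5] [5,10] [10,20] [20,40] [34,68]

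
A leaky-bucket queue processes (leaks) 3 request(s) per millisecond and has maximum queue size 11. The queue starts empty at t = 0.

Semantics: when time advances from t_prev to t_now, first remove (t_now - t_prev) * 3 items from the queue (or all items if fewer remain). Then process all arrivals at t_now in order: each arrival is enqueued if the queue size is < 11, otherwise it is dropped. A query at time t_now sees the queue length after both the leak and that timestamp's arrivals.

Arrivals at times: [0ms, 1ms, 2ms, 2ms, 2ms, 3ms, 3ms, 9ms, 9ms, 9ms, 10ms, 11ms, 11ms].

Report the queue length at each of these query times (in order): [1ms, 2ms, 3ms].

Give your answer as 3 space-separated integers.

Queue lengths at query times:
  query t=1ms: backlog = 1
  query t=2ms: backlog = 3
  query t=3ms: backlog = 2

Answer: 1 3 2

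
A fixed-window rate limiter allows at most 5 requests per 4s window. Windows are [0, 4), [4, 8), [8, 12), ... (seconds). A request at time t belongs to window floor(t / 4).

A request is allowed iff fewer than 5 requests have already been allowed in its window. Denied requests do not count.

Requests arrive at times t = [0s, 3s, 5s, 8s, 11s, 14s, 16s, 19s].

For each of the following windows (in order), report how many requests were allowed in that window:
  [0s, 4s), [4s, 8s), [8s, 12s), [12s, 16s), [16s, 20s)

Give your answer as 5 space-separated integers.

Answer: 2 1 2 1 2

Derivation:
Processing requests:
  req#1 t=0s (window 0): ALLOW
  req#2 t=3s (window 0): ALLOW
  req#3 t=5s (window 1): ALLOW
  req#4 t=8s (window 2): ALLOW
  req#5 t=11s (window 2): ALLOW
  req#6 t=14s (window 3): ALLOW
  req#7 t=16s (window 4): ALLOW
  req#8 t=19s (window 4): ALLOW

Allowed counts by window: 2 1 2 1 2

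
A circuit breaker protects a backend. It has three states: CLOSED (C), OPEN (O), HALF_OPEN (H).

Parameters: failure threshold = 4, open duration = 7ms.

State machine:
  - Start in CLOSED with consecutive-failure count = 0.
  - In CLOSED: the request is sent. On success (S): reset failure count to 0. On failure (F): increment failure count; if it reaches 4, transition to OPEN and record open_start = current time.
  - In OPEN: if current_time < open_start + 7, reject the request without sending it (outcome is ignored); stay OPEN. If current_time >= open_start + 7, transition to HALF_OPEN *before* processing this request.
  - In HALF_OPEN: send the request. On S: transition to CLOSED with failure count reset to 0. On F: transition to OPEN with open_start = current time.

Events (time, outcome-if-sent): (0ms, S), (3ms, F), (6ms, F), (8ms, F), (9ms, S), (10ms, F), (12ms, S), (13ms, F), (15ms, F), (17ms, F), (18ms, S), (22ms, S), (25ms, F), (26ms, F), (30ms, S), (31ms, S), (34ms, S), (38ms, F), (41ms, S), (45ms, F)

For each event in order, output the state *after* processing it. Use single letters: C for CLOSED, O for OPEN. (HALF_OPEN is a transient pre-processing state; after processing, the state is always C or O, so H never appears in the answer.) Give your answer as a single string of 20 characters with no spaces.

Answer: CCCCCCCCCCCCCCCCCCCC

Derivation:
State after each event:
  event#1 t=0ms outcome=S: state=CLOSED
  event#2 t=3ms outcome=F: state=CLOSED
  event#3 t=6ms outcome=F: state=CLOSED
  event#4 t=8ms outcome=F: state=CLOSED
  event#5 t=9ms outcome=S: state=CLOSED
  event#6 t=10ms outcome=F: state=CLOSED
  event#7 t=12ms outcome=S: state=CLOSED
  event#8 t=13ms outcome=F: state=CLOSED
  event#9 t=15ms outcome=F: state=CLOSED
  event#10 t=17ms outcome=F: state=CLOSED
  event#11 t=18ms outcome=S: state=CLOSED
  event#12 t=22ms outcome=S: state=CLOSED
  event#13 t=25ms outcome=F: state=CLOSED
  event#14 t=26ms outcome=F: state=CLOSED
  event#15 t=30ms outcome=S: state=CLOSED
  event#16 t=31ms outcome=S: state=CLOSED
  event#17 t=34ms outcome=S: state=CLOSED
  event#18 t=38ms outcome=F: state=CLOSED
  event#19 t=41ms outcome=S: state=CLOSED
  event#20 t=45ms outcome=F: state=CLOSED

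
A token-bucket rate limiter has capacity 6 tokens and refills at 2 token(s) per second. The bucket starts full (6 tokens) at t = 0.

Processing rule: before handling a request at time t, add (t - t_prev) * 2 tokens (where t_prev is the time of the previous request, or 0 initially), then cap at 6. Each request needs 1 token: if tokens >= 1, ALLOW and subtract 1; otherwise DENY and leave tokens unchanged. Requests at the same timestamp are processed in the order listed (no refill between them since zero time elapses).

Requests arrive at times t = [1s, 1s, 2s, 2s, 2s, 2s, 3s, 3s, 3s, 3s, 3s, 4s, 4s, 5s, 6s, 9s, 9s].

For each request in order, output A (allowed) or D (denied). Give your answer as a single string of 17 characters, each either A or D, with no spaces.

Answer: AAAAAAAAAADAAAAAA

Derivation:
Simulating step by step:
  req#1 t=1s: ALLOW
  req#2 t=1s: ALLOW
  req#3 t=2s: ALLOW
  req#4 t=2s: ALLOW
  req#5 t=2s: ALLOW
  req#6 t=2s: ALLOW
  req#7 t=3s: ALLOW
  req#8 t=3s: ALLOW
  req#9 t=3s: ALLOW
  req#10 t=3s: ALLOW
  req#11 t=3s: DENY
  req#12 t=4s: ALLOW
  req#13 t=4s: ALLOW
  req#14 t=5s: ALLOW
  req#15 t=6s: ALLOW
  req#16 t=9s: ALLOW
  req#17 t=9s: ALLOW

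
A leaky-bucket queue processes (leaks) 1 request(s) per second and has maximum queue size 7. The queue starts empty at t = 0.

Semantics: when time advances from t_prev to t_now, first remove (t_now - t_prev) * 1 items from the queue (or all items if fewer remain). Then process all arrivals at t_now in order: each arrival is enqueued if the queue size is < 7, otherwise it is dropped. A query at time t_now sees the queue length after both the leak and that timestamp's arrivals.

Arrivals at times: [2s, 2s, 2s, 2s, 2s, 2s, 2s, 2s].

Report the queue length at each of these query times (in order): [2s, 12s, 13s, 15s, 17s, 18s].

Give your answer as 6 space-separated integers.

Queue lengths at query times:
  query t=2s: backlog = 7
  query t=12s: backlog = 0
  query t=13s: backlog = 0
  query t=15s: backlog = 0
  query t=17s: backlog = 0
  query t=18s: backlog = 0

Answer: 7 0 0 0 0 0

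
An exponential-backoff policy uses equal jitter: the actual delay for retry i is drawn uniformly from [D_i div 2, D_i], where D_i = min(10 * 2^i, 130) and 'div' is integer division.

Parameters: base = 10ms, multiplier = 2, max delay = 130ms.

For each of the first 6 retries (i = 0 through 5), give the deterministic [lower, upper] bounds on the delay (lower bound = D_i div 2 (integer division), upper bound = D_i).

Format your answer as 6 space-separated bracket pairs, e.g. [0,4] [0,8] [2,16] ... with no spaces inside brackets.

Computing bounds per retry:
  i=0: D_i=min(10*2^0,130)=10, bounds=[5,10]
  i=1: D_i=min(10*2^1,130)=20, bounds=[10,20]
  i=2: D_i=min(10*2^2,130)=40, bounds=[20,40]
  i=3: D_i=min(10*2^3,130)=80, bounds=[40,80]
  i=4: D_i=min(10*2^4,130)=130, bounds=[65,130]
  i=5: D_i=min(10*2^5,130)=130, bounds=[65,130]

Answer: [5,10] [10,20] [20,40] [40,80] [65,130] [65,130]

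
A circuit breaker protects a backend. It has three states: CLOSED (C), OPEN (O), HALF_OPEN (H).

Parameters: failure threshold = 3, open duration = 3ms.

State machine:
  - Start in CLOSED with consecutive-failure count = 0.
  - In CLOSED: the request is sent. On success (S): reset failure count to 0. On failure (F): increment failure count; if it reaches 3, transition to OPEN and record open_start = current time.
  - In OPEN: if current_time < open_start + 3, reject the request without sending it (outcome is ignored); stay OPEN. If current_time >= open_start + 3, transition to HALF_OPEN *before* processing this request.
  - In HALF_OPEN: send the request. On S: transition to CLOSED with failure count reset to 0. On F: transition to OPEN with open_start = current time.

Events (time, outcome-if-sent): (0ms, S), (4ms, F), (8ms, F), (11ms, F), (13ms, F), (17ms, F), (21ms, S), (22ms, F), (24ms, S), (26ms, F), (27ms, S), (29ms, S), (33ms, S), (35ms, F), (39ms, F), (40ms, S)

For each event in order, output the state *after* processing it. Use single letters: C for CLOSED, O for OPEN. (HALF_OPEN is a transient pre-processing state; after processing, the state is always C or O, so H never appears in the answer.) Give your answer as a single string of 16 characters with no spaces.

Answer: CCCOOOCCCCCCCCCC

Derivation:
State after each event:
  event#1 t=0ms outcome=S: state=CLOSED
  event#2 t=4ms outcome=F: state=CLOSED
  event#3 t=8ms outcome=F: state=CLOSED
  event#4 t=11ms outcome=F: state=OPEN
  event#5 t=13ms outcome=F: state=OPEN
  event#6 t=17ms outcome=F: state=OPEN
  event#7 t=21ms outcome=S: state=CLOSED
  event#8 t=22ms outcome=F: state=CLOSED
  event#9 t=24ms outcome=S: state=CLOSED
  event#10 t=26ms outcome=F: state=CLOSED
  event#11 t=27ms outcome=S: state=CLOSED
  event#12 t=29ms outcome=S: state=CLOSED
  event#13 t=33ms outcome=S: state=CLOSED
  event#14 t=35ms outcome=F: state=CLOSED
  event#15 t=39ms outcome=F: state=CLOSED
  event#16 t=40ms outcome=S: state=CLOSED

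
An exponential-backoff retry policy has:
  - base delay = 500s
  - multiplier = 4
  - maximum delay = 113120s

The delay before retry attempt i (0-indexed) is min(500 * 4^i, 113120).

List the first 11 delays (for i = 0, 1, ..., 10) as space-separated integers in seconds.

Answer: 500 2000 8000 32000 113120 113120 113120 113120 113120 113120 113120

Derivation:
Computing each delay:
  i=0: min(500*4^0, 113120) = 500
  i=1: min(500*4^1, 113120) = 2000
  i=2: min(500*4^2, 113120) = 8000
  i=3: min(500*4^3, 113120) = 32000
  i=4: min(500*4^4, 113120) = 113120
  i=5: min(500*4^5, 113120) = 113120
  i=6: min(500*4^6, 113120) = 113120
  i=7: min(500*4^7, 113120) = 113120
  i=8: min(500*4^8, 113120) = 113120
  i=9: min(500*4^9, 113120) = 113120
  i=10: min(500*4^10, 113120) = 113120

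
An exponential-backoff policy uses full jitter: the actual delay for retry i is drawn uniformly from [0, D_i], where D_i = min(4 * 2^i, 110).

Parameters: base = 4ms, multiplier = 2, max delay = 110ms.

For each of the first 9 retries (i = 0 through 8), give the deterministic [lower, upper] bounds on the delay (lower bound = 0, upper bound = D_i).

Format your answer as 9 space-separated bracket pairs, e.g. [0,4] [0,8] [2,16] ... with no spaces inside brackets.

Computing bounds per retry:
  i=0: D_i=min(4*2^0,110)=4, bounds=[0,4]
  i=1: D_i=min(4*2^1,110)=8, bounds=[0,8]
  i=2: D_i=min(4*2^2,110)=16, bounds=[0,16]
  i=3: D_i=min(4*2^3,110)=32, bounds=[0,32]
  i=4: D_i=min(4*2^4,110)=64, bounds=[0,64]
  i=5: D_i=min(4*2^5,110)=110, bounds=[0,110]
  i=6: D_i=min(4*2^6,110)=110, bounds=[0,110]
  i=7: D_i=min(4*2^7,110)=110, bounds=[0,110]
  i=8: D_i=min(4*2^8,110)=110, bounds=[0,110]

Answer: [0,4] [0,8] [0,16] [0,32] [0,64] [0,110] [0,110] [0,110] [0,110]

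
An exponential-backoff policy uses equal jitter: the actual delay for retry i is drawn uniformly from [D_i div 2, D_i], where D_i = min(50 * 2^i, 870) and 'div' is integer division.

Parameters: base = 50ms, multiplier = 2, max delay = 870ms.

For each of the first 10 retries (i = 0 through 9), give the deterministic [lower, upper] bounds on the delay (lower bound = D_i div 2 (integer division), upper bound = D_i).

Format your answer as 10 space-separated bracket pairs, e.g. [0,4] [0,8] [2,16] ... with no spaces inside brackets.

Answer: [25,50] [50,100] [100,200] [200,400] [400,800] [435,870] [435,870] [435,870] [435,870] [435,870]

Derivation:
Computing bounds per retry:
  i=0: D_i=min(50*2^0,870)=50, bounds=[25,50]
  i=1: D_i=min(50*2^1,870)=100, bounds=[50,100]
  i=2: D_i=min(50*2^2,870)=200, bounds=[100,200]
  i=3: D_i=min(50*2^3,870)=400, bounds=[200,400]
  i=4: D_i=min(50*2^4,870)=800, bounds=[400,800]
  i=5: D_i=min(50*2^5,870)=870, bounds=[435,870]
  i=6: D_i=min(50*2^6,870)=870, bounds=[435,870]
  i=7: D_i=min(50*2^7,870)=870, bounds=[435,870]
  i=8: D_i=min(50*2^8,870)=870, bounds=[435,870]
  i=9: D_i=min(50*2^9,870)=870, bounds=[435,870]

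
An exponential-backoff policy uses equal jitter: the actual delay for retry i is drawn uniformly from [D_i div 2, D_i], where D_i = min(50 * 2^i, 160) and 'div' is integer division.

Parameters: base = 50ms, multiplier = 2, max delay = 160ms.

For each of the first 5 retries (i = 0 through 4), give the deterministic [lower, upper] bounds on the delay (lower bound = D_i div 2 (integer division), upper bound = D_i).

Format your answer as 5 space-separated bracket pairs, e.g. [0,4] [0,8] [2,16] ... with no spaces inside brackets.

Answer: [25,50] [50,100] [80,160] [80,160] [80,160]

Derivation:
Computing bounds per retry:
  i=0: D_i=min(50*2^0,160)=50, bounds=[25,50]
  i=1: D_i=min(50*2^1,160)=100, bounds=[50,100]
  i=2: D_i=min(50*2^2,160)=160, bounds=[80,160]
  i=3: D_i=min(50*2^3,160)=160, bounds=[80,160]
  i=4: D_i=min(50*2^4,160)=160, bounds=[80,160]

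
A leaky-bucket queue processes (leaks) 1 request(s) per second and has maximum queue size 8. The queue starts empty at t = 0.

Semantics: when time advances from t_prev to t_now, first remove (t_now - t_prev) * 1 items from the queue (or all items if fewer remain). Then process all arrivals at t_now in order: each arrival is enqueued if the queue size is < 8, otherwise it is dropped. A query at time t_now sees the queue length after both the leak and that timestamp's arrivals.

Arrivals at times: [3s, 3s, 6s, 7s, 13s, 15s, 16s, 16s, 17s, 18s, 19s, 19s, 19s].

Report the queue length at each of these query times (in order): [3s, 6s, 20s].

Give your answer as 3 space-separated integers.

Queue lengths at query times:
  query t=3s: backlog = 2
  query t=6s: backlog = 1
  query t=20s: backlog = 3

Answer: 2 1 3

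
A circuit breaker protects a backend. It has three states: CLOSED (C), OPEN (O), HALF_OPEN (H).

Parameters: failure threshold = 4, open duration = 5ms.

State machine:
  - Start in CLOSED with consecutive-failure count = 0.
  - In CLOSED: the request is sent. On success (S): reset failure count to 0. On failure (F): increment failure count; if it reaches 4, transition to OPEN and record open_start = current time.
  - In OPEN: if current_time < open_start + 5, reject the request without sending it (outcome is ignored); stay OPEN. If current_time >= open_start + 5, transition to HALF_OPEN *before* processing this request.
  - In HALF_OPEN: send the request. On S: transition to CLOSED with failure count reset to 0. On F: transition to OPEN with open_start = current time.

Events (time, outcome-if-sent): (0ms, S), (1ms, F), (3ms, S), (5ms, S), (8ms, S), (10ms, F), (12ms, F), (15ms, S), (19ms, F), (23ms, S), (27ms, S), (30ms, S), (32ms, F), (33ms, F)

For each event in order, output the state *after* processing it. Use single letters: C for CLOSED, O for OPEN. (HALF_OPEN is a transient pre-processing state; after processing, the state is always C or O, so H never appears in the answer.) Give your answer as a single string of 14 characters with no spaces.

Answer: CCCCCCCCCCCCCC

Derivation:
State after each event:
  event#1 t=0ms outcome=S: state=CLOSED
  event#2 t=1ms outcome=F: state=CLOSED
  event#3 t=3ms outcome=S: state=CLOSED
  event#4 t=5ms outcome=S: state=CLOSED
  event#5 t=8ms outcome=S: state=CLOSED
  event#6 t=10ms outcome=F: state=CLOSED
  event#7 t=12ms outcome=F: state=CLOSED
  event#8 t=15ms outcome=S: state=CLOSED
  event#9 t=19ms outcome=F: state=CLOSED
  event#10 t=23ms outcome=S: state=CLOSED
  event#11 t=27ms outcome=S: state=CLOSED
  event#12 t=30ms outcome=S: state=CLOSED
  event#13 t=32ms outcome=F: state=CLOSED
  event#14 t=33ms outcome=F: state=CLOSED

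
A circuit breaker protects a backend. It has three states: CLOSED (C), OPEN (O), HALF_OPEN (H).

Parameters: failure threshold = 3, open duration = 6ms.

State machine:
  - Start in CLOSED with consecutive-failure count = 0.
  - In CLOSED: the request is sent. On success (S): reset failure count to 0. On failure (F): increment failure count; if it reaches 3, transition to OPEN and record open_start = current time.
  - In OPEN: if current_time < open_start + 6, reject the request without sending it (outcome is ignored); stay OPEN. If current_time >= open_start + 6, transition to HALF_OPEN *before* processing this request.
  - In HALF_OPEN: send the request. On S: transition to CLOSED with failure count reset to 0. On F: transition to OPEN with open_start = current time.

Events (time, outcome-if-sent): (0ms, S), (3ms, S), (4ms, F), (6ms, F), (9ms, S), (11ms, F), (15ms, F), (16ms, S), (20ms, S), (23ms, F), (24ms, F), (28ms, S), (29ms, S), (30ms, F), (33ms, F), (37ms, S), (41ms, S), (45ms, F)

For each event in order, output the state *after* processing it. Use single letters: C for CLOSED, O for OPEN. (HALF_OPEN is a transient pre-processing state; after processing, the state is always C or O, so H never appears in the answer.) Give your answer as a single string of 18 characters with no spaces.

Answer: CCCCCCCCCCCCCCCCCC

Derivation:
State after each event:
  event#1 t=0ms outcome=S: state=CLOSED
  event#2 t=3ms outcome=S: state=CLOSED
  event#3 t=4ms outcome=F: state=CLOSED
  event#4 t=6ms outcome=F: state=CLOSED
  event#5 t=9ms outcome=S: state=CLOSED
  event#6 t=11ms outcome=F: state=CLOSED
  event#7 t=15ms outcome=F: state=CLOSED
  event#8 t=16ms outcome=S: state=CLOSED
  event#9 t=20ms outcome=S: state=CLOSED
  event#10 t=23ms outcome=F: state=CLOSED
  event#11 t=24ms outcome=F: state=CLOSED
  event#12 t=28ms outcome=S: state=CLOSED
  event#13 t=29ms outcome=S: state=CLOSED
  event#14 t=30ms outcome=F: state=CLOSED
  event#15 t=33ms outcome=F: state=CLOSED
  event#16 t=37ms outcome=S: state=CLOSED
  event#17 t=41ms outcome=S: state=CLOSED
  event#18 t=45ms outcome=F: state=CLOSED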